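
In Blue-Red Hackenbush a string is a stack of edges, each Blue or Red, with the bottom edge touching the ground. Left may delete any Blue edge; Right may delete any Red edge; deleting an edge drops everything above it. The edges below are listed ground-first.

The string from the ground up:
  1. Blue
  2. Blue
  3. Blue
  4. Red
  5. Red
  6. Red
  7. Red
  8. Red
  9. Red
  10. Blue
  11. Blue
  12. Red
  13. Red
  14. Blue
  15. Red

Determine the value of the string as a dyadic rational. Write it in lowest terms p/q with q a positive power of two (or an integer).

8293/4096

Recurse on prefixes of the 15-edge string Blue Blue Blue Red Red Red Red Red Red Blue Blue Red Red Blue Red:
val_1 [B]  L=[0]  R=[(no moves)]  = 1
val_2 [BB]  L=[0, 1]  R=[(no moves)]  = 2
val_3 [BBB]  L=[0, 1, 2]  R=[(no moves)]  = 3
val_4 [BBBR]  L=[0, 1, 2]  R=[3]  = 5/2
val_5 [BBBRR]  L=[0, 1, 2]  R=[5/2, 3]  = 9/4
val_6 [BBBRRR]  L=[0, 1, 2]  R=[9/4, 5/2, 3]  = 17/8
val_7 [BBBRRRR]  L=[0, 1, 2]  R=[17/8, 9/4, 5/2, 3]  = 33/16
val_8 [BBBRRRRR]  L=[0, 1, 2]  R=[33/16, 17/8, 9/4, 5/2, 3]  = 65/32
val_9 [BBBRRRRRR]  L=[0, 1, 2]  R=[65/32, 33/16, 17/8, 9/4, 5/2, 3]  = 129/64
val_10 [BBBRRRRRRB]  L=[0, 1, 2, 129/64]  R=[65/32, 33/16, 17/8, 9/4, 5/2, 3]  = 259/128
val_11 [BBBRRRRRRBB]  L=[0, 1, 2, 129/64, 259/128]  R=[65/32, 33/16, 17/8, 9/4, 5/2, 3]  = 519/256
val_12 [BBBRRRRRRBBR]  L=[0, 1, 2, 129/64, 259/128]  R=[519/256, 65/32, 33/16, 17/8, 9/4, 5/2, 3]  = 1037/512
val_13 [BBBRRRRRRBBRR]  L=[0, 1, 2, 129/64, 259/128]  R=[1037/512, 519/256, 65/32, 33/16, 17/8, 9/4, 5/2, 3]  = 2073/1024
val_14 [BBBRRRRRRBBRRB]  L=[0, 1, 2, 129/64, 259/128, 2073/1024]  R=[1037/512, 519/256, 65/32, 33/16, 17/8, 9/4, 5/2, 3]  = 4147/2048
val_15 [BBBRRRRRRBBRRBR]  L=[0, 1, 2, 129/64, 259/128, 2073/1024]  R=[4147/2048, 1037/512, 519/256, 65/32, 33/16, 17/8, 9/4, 5/2, 3]  = 8293/4096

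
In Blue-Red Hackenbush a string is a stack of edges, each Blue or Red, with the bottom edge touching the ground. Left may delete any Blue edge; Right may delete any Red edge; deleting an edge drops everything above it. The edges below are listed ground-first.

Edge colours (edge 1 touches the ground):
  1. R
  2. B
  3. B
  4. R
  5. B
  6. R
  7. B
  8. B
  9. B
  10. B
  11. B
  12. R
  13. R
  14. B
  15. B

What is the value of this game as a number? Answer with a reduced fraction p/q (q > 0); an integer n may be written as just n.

Prefix values for R B B R B R B B B B B R R B B via {L|R} + simplicity:
G(R) = { · | 0 } → -1
G(RB) = { -1 | 0 } → -1/2
G(RBB) = { -1,-1/2 | 0 } → -1/4
G(RBBR) = { -1,-1/2 | -1/4,0 } → -3/8
G(RBBRB) = { -1,-1/2,-3/8 | -1/4,0 } → -5/16
G(RBBRBR) = { -1,-1/2,-3/8 | -5/16,-1/4,0 } → -11/32
G(RBBRBRB) = { -1,-1/2,-3/8,-11/32 | -5/16,-1/4,0 } → -21/64
G(RBBRBRBB) = { -1,-1/2,-3/8,-11/32,-21/64 | -5/16,-1/4,0 } → -41/128
G(RBBRBRBBB) = { -1,-1/2,-3/8,-11/32,-21/64,-41/128 | -5/16,-1/4,0 } → -81/256
G(RBBRBRBBBB) = { -1,-1/2,-3/8,-11/32,-21/64,-41/128,-81/256 | -5/16,-1/4,0 } → -161/512
G(RBBRBRBBBBB) = { -1,-1/2,-3/8,-11/32,-21/64,-41/128,-81/256,-161/512 | -5/16,-1/4,0 } → -321/1024
G(RBBRBRBBBBBR) = { -1,-1/2,-3/8,-11/32,-21/64,-41/128,-81/256,-161/512 | -321/1024,-5/16,-1/4,0 } → -643/2048
G(RBBRBRBBBBBRR) = { -1,-1/2,-3/8,-11/32,-21/64,-41/128,-81/256,-161/512 | -643/2048,-321/1024,-5/16,-1/4,0 } → -1287/4096
G(RBBRBRBBBBBRRB) = { -1,-1/2,-3/8,-11/32,-21/64,-41/128,-81/256,-161/512,-1287/4096 | -643/2048,-321/1024,-5/16,-1/4,0 } → -2573/8192
G(RBBRBRBBBBBRRBB) = { -1,-1/2,-3/8,-11/32,-21/64,-41/128,-81/256,-161/512,-1287/4096,-2573/8192 | -643/2048,-321/1024,-5/16,-1/4,0 } → -5145/16384

-5145/16384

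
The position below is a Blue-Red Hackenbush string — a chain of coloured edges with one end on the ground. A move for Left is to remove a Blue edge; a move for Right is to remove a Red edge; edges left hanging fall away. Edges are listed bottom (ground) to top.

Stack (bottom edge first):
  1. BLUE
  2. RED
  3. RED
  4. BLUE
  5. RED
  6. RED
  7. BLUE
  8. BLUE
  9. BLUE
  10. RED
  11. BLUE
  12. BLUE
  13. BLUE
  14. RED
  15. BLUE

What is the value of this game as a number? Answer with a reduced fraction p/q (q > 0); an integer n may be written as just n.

Build g(s[:k]) for k = 1..15, string s = BLUE RED RED BLUE RED RED BLUE BLUE BLUE RED BLUE BLUE BLUE RED BLUE.
1 of 15 · B · max L 0 · min R +∞ so 1
2 of 15 · BR · max L 0 · min R 1 so 1/2
3 of 15 · BRR · max L 0 · min R 1/2 so 1/4
4 of 15 · BRRB · max L 1/4 · min R 1/2 so 3/8
5 of 15 · BRRBR · max L 1/4 · min R 3/8 so 5/16
6 of 15 · BRRBRR · max L 1/4 · min R 5/16 so 9/32
7 of 15 · BRRBRRB · max L 9/32 · min R 5/16 so 19/64
8 of 15 · BRRBRRBB · max L 19/64 · min R 5/16 so 39/128
9 of 15 · BRRBRRBBB · max L 39/128 · min R 5/16 so 79/256
10 of 15 · BRRBRRBBBR · max L 39/128 · min R 79/256 so 157/512
11 of 15 · BRRBRRBBBRB · max L 157/512 · min R 79/256 so 315/1024
12 of 15 · BRRBRRBBBRBB · max L 315/1024 · min R 79/256 so 631/2048
13 of 15 · BRRBRRBBBRBBB · max L 631/2048 · min R 79/256 so 1263/4096
14 of 15 · BRRBRRBBBRBBBR · max L 631/2048 · min R 1263/4096 so 2525/8192
15 of 15 · BRRBRRBBBRBBBRB · max L 2525/8192 · min R 1263/4096 so 5051/16384

5051/16384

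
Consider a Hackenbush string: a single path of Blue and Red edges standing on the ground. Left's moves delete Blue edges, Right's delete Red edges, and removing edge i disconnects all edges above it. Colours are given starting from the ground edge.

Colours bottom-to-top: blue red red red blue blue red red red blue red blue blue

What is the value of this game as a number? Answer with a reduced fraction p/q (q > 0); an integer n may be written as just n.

Build v(s[:k]) for k = 1..13, string s = blue red red red blue blue red red red blue red blue blue.
v_1 [b]  L=[0]  R=[none]  => 1
v_2 [br]  L=[0]  R=[1]  => 1/2
v_3 [brr]  L=[0]  R=[1/2; 1]  => 1/4
v_4 [brrr]  L=[0]  R=[1/4; 1/2; 1]  => 1/8
v_5 [brrrb]  L=[0; 1/8]  R=[1/4; 1/2; 1]  => 3/16
v_6 [brrrbb]  L=[0; 1/8; 3/16]  R=[1/4; 1/2; 1]  => 7/32
v_7 [brrrbbr]  L=[0; 1/8; 3/16]  R=[7/32; 1/4; 1/2; 1]  => 13/64
v_8 [brrrbbrr]  L=[0; 1/8; 3/16]  R=[13/64; 7/32; 1/4; 1/2; 1]  => 25/128
v_9 [brrrbbrrr]  L=[0; 1/8; 3/16]  R=[25/128; 13/64; 7/32; 1/4; 1/2; 1]  => 49/256
v_10 [brrrbbrrrb]  L=[0; 1/8; 3/16; 49/256]  R=[25/128; 13/64; 7/32; 1/4; 1/2; 1]  => 99/512
v_11 [brrrbbrrrbr]  L=[0; 1/8; 3/16; 49/256]  R=[99/512; 25/128; 13/64; 7/32; 1/4; 1/2; 1]  => 197/1024
v_12 [brrrbbrrrbrb]  L=[0; 1/8; 3/16; 49/256; 197/1024]  R=[99/512; 25/128; 13/64; 7/32; 1/4; 1/2; 1]  => 395/2048
v_13 [brrrbbrrrbrbb]  L=[0; 1/8; 3/16; 49/256; 197/1024; 395/2048]  R=[99/512; 25/128; 13/64; 7/32; 1/4; 1/2; 1]  => 791/4096

791/4096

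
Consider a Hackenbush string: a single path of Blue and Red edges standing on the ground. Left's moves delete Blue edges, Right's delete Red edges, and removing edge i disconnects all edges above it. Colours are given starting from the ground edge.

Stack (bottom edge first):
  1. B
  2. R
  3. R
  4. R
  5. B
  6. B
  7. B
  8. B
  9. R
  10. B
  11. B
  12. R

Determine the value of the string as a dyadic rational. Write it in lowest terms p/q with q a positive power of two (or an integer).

493/2048

Recurse on prefixes of the 12-edge string B R R R B B B B R B B R:
1 of 12 · B · max L 0 · min R +∞ — 1
2 of 12 · BR · max L 0 · min R 1 — 1/2
3 of 12 · BRR · max L 0 · min R 1/2 — 1/4
4 of 12 · BRRR · max L 0 · min R 1/4 — 1/8
5 of 12 · BRRRB · max L 1/8 · min R 1/4 — 3/16
6 of 12 · BRRRBB · max L 3/16 · min R 1/4 — 7/32
7 of 12 · BRRRBBB · max L 7/32 · min R 1/4 — 15/64
8 of 12 · BRRRBBBB · max L 15/64 · min R 1/4 — 31/128
9 of 12 · BRRRBBBBR · max L 15/64 · min R 31/128 — 61/256
10 of 12 · BRRRBBBBRB · max L 61/256 · min R 31/128 — 123/512
11 of 12 · BRRRBBBBRBB · max L 123/512 · min R 31/128 — 247/1024
12 of 12 · BRRRBBBBRBBR · max L 123/512 · min R 247/1024 — 493/2048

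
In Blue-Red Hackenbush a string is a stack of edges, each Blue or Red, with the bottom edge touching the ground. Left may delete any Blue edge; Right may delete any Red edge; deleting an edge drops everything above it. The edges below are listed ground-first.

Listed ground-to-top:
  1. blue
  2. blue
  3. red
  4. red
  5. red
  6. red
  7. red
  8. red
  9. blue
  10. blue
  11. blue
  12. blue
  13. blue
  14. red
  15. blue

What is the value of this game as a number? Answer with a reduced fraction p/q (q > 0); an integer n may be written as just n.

Recurse on prefixes of the 15-edge string blue blue red red red red red red blue blue blue blue blue red blue:
g_1 [b]  L=[0]  R=[(no moves)]  => 1
g_2 [bb]  L=[0,1]  R=[(no moves)]  => 2
g_3 [bbr]  L=[0,1]  R=[2]  => 3/2
g_4 [bbrr]  L=[0,1]  R=[3/2,2]  => 5/4
g_5 [bbrrr]  L=[0,1]  R=[5/4,3/2,2]  => 9/8
g_6 [bbrrrr]  L=[0,1]  R=[9/8,5/4,3/2,2]  => 17/16
g_7 [bbrrrrr]  L=[0,1]  R=[17/16,9/8,5/4,3/2,2]  => 33/32
g_8 [bbrrrrrr]  L=[0,1]  R=[33/32,17/16,9/8,5/4,3/2,2]  => 65/64
g_9 [bbrrrrrrb]  L=[0,1,65/64]  R=[33/32,17/16,9/8,5/4,3/2,2]  => 131/128
g_10 [bbrrrrrrbb]  L=[0,1,65/64,131/128]  R=[33/32,17/16,9/8,5/4,3/2,2]  => 263/256
g_11 [bbrrrrrrbbb]  L=[0,1,65/64,131/128,263/256]  R=[33/32,17/16,9/8,5/4,3/2,2]  => 527/512
g_12 [bbrrrrrrbbbb]  L=[0,1,65/64,131/128,263/256,527/512]  R=[33/32,17/16,9/8,5/4,3/2,2]  => 1055/1024
g_13 [bbrrrrrrbbbbb]  L=[0,1,65/64,131/128,263/256,527/512,1055/1024]  R=[33/32,17/16,9/8,5/4,3/2,2]  => 2111/2048
g_14 [bbrrrrrrbbbbbr]  L=[0,1,65/64,131/128,263/256,527/512,1055/1024]  R=[2111/2048,33/32,17/16,9/8,5/4,3/2,2]  => 4221/4096
g_15 [bbrrrrrrbbbbbrb]  L=[0,1,65/64,131/128,263/256,527/512,1055/1024,4221/4096]  R=[2111/2048,33/32,17/16,9/8,5/4,3/2,2]  => 8443/8192

8443/8192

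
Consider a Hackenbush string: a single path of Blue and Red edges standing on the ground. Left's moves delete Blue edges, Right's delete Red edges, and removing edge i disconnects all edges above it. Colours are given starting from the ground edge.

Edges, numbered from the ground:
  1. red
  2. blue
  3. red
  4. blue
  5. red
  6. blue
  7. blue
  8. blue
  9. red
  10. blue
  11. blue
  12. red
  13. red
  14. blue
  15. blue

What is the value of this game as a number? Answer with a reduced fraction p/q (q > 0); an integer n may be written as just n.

Recurse on prefixes of the 15-edge string red blue red blue red blue blue blue red blue blue red red blue blue:
edge 1 of 15 (red): { (no moves) | 0 } -> -1
edge 2 of 15 (blue): { -1 | 0 } -> -1/2
edge 3 of 15 (red): { -1 | -1/2,0 } -> -3/4
edge 4 of 15 (blue): { -1,-3/4 | -1/2,0 } -> -5/8
edge 5 of 15 (red): { -1,-3/4 | -5/8,-1/2,0 } -> -11/16
edge 6 of 15 (blue): { -1,-3/4,-11/16 | -5/8,-1/2,0 } -> -21/32
edge 7 of 15 (blue): { -1,-3/4,-11/16,-21/32 | -5/8,-1/2,0 } -> -41/64
edge 8 of 15 (blue): { -1,-3/4,-11/16,-21/32,-41/64 | -5/8,-1/2,0 } -> -81/128
edge 9 of 15 (red): { -1,-3/4,-11/16,-21/32,-41/64 | -81/128,-5/8,-1/2,0 } -> -163/256
edge 10 of 15 (blue): { -1,-3/4,-11/16,-21/32,-41/64,-163/256 | -81/128,-5/8,-1/2,0 } -> -325/512
edge 11 of 15 (blue): { -1,-3/4,-11/16,-21/32,-41/64,-163/256,-325/512 | -81/128,-5/8,-1/2,0 } -> -649/1024
edge 12 of 15 (red): { -1,-3/4,-11/16,-21/32,-41/64,-163/256,-325/512 | -649/1024,-81/128,-5/8,-1/2,0 } -> -1299/2048
edge 13 of 15 (red): { -1,-3/4,-11/16,-21/32,-41/64,-163/256,-325/512 | -1299/2048,-649/1024,-81/128,-5/8,-1/2,0 } -> -2599/4096
edge 14 of 15 (blue): { -1,-3/4,-11/16,-21/32,-41/64,-163/256,-325/512,-2599/4096 | -1299/2048,-649/1024,-81/128,-5/8,-1/2,0 } -> -5197/8192
edge 15 of 15 (blue): { -1,-3/4,-11/16,-21/32,-41/64,-163/256,-325/512,-2599/4096,-5197/8192 | -1299/2048,-649/1024,-81/128,-5/8,-1/2,0 } -> -10393/16384

-10393/16384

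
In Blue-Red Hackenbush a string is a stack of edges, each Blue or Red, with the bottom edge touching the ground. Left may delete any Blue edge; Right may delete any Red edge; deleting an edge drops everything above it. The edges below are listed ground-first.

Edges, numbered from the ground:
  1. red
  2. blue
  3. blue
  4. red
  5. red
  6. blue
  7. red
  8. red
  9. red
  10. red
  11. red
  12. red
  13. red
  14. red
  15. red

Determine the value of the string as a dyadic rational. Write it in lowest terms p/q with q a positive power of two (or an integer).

-7167/16384

1 of 15 · r · max L −∞ · min R 0 ⇒ -1
2 of 15 · rb · max L -1 · min R 0 ⇒ -1/2
3 of 15 · rbb · max L -1/2 · min R 0 ⇒ -1/4
4 of 15 · rbbr · max L -1/2 · min R -1/4 ⇒ -3/8
5 of 15 · rbbrr · max L -1/2 · min R -3/8 ⇒ -7/16
6 of 15 · rbbrrb · max L -7/16 · min R -3/8 ⇒ -13/32
7 of 15 · rbbrrbr · max L -7/16 · min R -13/32 ⇒ -27/64
8 of 15 · rbbrrbrr · max L -7/16 · min R -27/64 ⇒ -55/128
9 of 15 · rbbrrbrrr · max L -7/16 · min R -55/128 ⇒ -111/256
10 of 15 · rbbrrbrrrr · max L -7/16 · min R -111/256 ⇒ -223/512
11 of 15 · rbbrrbrrrrr · max L -7/16 · min R -223/512 ⇒ -447/1024
12 of 15 · rbbrrbrrrrrr · max L -7/16 · min R -447/1024 ⇒ -895/2048
13 of 15 · rbbrrbrrrrrrr · max L -7/16 · min R -895/2048 ⇒ -1791/4096
14 of 15 · rbbrrbrrrrrrrr · max L -7/16 · min R -1791/4096 ⇒ -3583/8192
15 of 15 · rbbrrbrrrrrrrrr · max L -7/16 · min R -3583/8192 ⇒ -7167/16384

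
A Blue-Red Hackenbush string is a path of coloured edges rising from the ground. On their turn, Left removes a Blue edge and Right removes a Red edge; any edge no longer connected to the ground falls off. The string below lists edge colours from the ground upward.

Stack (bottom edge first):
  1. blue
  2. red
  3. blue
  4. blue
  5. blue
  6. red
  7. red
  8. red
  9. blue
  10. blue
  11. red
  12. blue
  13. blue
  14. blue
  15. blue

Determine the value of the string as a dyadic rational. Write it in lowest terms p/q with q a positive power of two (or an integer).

Prefix values for blue red blue blue blue red red red blue blue red blue blue blue blue via {L|R} + simplicity:
v_1 [b]  L=[0]  R=[—]  so 1
v_2 [br]  L=[0]  R=[1]  so 1/2
v_3 [brb]  L=[0,1/2]  R=[1]  so 3/4
v_4 [brbb]  L=[0,1/2,3/4]  R=[1]  so 7/8
v_5 [brbbb]  L=[0,1/2,3/4,7/8]  R=[1]  so 15/16
v_6 [brbbbr]  L=[0,1/2,3/4,7/8]  R=[15/16,1]  so 29/32
v_7 [brbbbrr]  L=[0,1/2,3/4,7/8]  R=[29/32,15/16,1]  so 57/64
v_8 [brbbbrrr]  L=[0,1/2,3/4,7/8]  R=[57/64,29/32,15/16,1]  so 113/128
v_9 [brbbbrrrb]  L=[0,1/2,3/4,7/8,113/128]  R=[57/64,29/32,15/16,1]  so 227/256
v_10 [brbbbrrrbb]  L=[0,1/2,3/4,7/8,113/128,227/256]  R=[57/64,29/32,15/16,1]  so 455/512
v_11 [brbbbrrrbbr]  L=[0,1/2,3/4,7/8,113/128,227/256]  R=[455/512,57/64,29/32,15/16,1]  so 909/1024
v_12 [brbbbrrrbbrb]  L=[0,1/2,3/4,7/8,113/128,227/256,909/1024]  R=[455/512,57/64,29/32,15/16,1]  so 1819/2048
v_13 [brbbbrrrbbrbb]  L=[0,1/2,3/4,7/8,113/128,227/256,909/1024,1819/2048]  R=[455/512,57/64,29/32,15/16,1]  so 3639/4096
v_14 [brbbbrrrbbrbbb]  L=[0,1/2,3/4,7/8,113/128,227/256,909/1024,1819/2048,3639/4096]  R=[455/512,57/64,29/32,15/16,1]  so 7279/8192
v_15 [brbbbrrrbbrbbbb]  L=[0,1/2,3/4,7/8,113/128,227/256,909/1024,1819/2048,3639/4096,7279/8192]  R=[455/512,57/64,29/32,15/16,1]  so 14559/16384

14559/16384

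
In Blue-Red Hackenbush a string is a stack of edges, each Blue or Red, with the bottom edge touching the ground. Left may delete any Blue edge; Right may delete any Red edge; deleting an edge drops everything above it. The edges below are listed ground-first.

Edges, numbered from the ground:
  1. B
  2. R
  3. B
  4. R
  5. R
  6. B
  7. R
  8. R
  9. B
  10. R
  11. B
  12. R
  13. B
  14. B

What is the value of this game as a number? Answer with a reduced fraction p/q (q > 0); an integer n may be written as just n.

step 1: add B to get B; options L={ 0 } R={ · } -> 1
step 2: add R to get BR; options L={ 0 } R={ 1 } -> 1/2
step 3: add B to get BRB; options L={ 0 1/2 } R={ 1 } -> 3/4
step 4: add R to get BRBR; options L={ 0 1/2 } R={ 3/4 1 } -> 5/8
step 5: add R to get BRBRR; options L={ 0 1/2 } R={ 5/8 3/4 1 } -> 9/16
step 6: add B to get BRBRRB; options L={ 0 1/2 9/16 } R={ 5/8 3/4 1 } -> 19/32
step 7: add R to get BRBRRBR; options L={ 0 1/2 9/16 } R={ 19/32 5/8 3/4 1 } -> 37/64
step 8: add R to get BRBRRBRR; options L={ 0 1/2 9/16 } R={ 37/64 19/32 5/8 3/4 1 } -> 73/128
step 9: add B to get BRBRRBRRB; options L={ 0 1/2 9/16 73/128 } R={ 37/64 19/32 5/8 3/4 1 } -> 147/256
step 10: add R to get BRBRRBRRBR; options L={ 0 1/2 9/16 73/128 } R={ 147/256 37/64 19/32 5/8 3/4 1 } -> 293/512
step 11: add B to get BRBRRBRRBRB; options L={ 0 1/2 9/16 73/128 293/512 } R={ 147/256 37/64 19/32 5/8 3/4 1 } -> 587/1024
step 12: add R to get BRBRRBRRBRBR; options L={ 0 1/2 9/16 73/128 293/512 } R={ 587/1024 147/256 37/64 19/32 5/8 3/4 1 } -> 1173/2048
step 13: add B to get BRBRRBRRBRBRB; options L={ 0 1/2 9/16 73/128 293/512 1173/2048 } R={ 587/1024 147/256 37/64 19/32 5/8 3/4 1 } -> 2347/4096
step 14: add B to get BRBRRBRRBRBRBB; options L={ 0 1/2 9/16 73/128 293/512 1173/2048 2347/4096 } R={ 587/1024 147/256 37/64 19/32 5/8 3/4 1 } -> 4695/8192

4695/8192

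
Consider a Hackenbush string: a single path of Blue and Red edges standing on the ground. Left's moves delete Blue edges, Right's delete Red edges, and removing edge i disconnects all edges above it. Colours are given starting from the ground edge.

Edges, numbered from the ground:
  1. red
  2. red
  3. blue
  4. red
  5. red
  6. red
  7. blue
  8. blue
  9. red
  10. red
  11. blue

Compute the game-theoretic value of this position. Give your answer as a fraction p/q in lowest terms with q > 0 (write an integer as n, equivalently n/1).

r: Left { ∅ }, Right { 0 } → simplest -1
rr: Left { ∅ }, Right { -1; 0 } → simplest -2
rrb: Left { -2 }, Right { -1; 0 } → simplest -3/2
rrbr: Left { -2 }, Right { -3/2; -1; 0 } → simplest -7/4
rrbrr: Left { -2 }, Right { -7/4; -3/2; -1; 0 } → simplest -15/8
rrbrrr: Left { -2 }, Right { -15/8; -7/4; -3/2; -1; 0 } → simplest -31/16
rrbrrrb: Left { -2; -31/16 }, Right { -15/8; -7/4; -3/2; -1; 0 } → simplest -61/32
rrbrrrbb: Left { -2; -31/16; -61/32 }, Right { -15/8; -7/4; -3/2; -1; 0 } → simplest -121/64
rrbrrrbbr: Left { -2; -31/16; -61/32 }, Right { -121/64; -15/8; -7/4; -3/2; -1; 0 } → simplest -243/128
rrbrrrbbrr: Left { -2; -31/16; -61/32 }, Right { -243/128; -121/64; -15/8; -7/4; -3/2; -1; 0 } → simplest -487/256
rrbrrrbbrrb: Left { -2; -31/16; -61/32; -487/256 }, Right { -243/128; -121/64; -15/8; -7/4; -3/2; -1; 0 } → simplest -973/512

-973/512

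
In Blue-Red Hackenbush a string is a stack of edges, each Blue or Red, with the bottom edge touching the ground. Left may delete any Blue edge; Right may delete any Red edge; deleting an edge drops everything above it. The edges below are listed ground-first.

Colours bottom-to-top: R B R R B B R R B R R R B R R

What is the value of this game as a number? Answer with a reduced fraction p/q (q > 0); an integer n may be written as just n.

Recurse on prefixes of the 15-edge string R B R R B B R R B R R R B R R:
R: Left { · }, Right { 0 } = simplest -1
RB: Left { -1 }, Right { 0 } = simplest -1/2
RBR: Left { -1 }, Right { -1/2 0 } = simplest -3/4
RBRR: Left { -1 }, Right { -3/4 -1/2 0 } = simplest -7/8
RBRRB: Left { -1 -7/8 }, Right { -3/4 -1/2 0 } = simplest -13/16
RBRRBB: Left { -1 -7/8 -13/16 }, Right { -3/4 -1/2 0 } = simplest -25/32
RBRRBBR: Left { -1 -7/8 -13/16 }, Right { -25/32 -3/4 -1/2 0 } = simplest -51/64
RBRRBBRR: Left { -1 -7/8 -13/16 }, Right { -51/64 -25/32 -3/4 -1/2 0 } = simplest -103/128
RBRRBBRRB: Left { -1 -7/8 -13/16 -103/128 }, Right { -51/64 -25/32 -3/4 -1/2 0 } = simplest -205/256
RBRRBBRRBR: Left { -1 -7/8 -13/16 -103/128 }, Right { -205/256 -51/64 -25/32 -3/4 -1/2 0 } = simplest -411/512
RBRRBBRRBRR: Left { -1 -7/8 -13/16 -103/128 }, Right { -411/512 -205/256 -51/64 -25/32 -3/4 -1/2 0 } = simplest -823/1024
RBRRBBRRBRRR: Left { -1 -7/8 -13/16 -103/128 }, Right { -823/1024 -411/512 -205/256 -51/64 -25/32 -3/4 -1/2 0 } = simplest -1647/2048
RBRRBBRRBRRRB: Left { -1 -7/8 -13/16 -103/128 -1647/2048 }, Right { -823/1024 -411/512 -205/256 -51/64 -25/32 -3/4 -1/2 0 } = simplest -3293/4096
RBRRBBRRBRRRBR: Left { -1 -7/8 -13/16 -103/128 -1647/2048 }, Right { -3293/4096 -823/1024 -411/512 -205/256 -51/64 -25/32 -3/4 -1/2 0 } = simplest -6587/8192
RBRRBBRRBRRRBRR: Left { -1 -7/8 -13/16 -103/128 -1647/2048 }, Right { -6587/8192 -3293/4096 -823/1024 -411/512 -205/256 -51/64 -25/32 -3/4 -1/2 0 } = simplest -13175/16384

-13175/16384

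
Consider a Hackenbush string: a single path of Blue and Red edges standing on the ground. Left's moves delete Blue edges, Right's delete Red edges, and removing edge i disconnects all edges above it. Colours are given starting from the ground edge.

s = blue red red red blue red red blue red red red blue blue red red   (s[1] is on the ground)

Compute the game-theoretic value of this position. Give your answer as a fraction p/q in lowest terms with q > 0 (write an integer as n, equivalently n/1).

Recurse on prefixes of the 15-edge string blue red red red blue red red blue red red red blue blue red red:
b: Left { 0 }, Right { none } -> simplest 1
br: Left { 0 }, Right { 1 } -> simplest 1/2
brr: Left { 0 }, Right { 1/2, 1 } -> simplest 1/4
brrr: Left { 0 }, Right { 1/4, 1/2, 1 } -> simplest 1/8
brrrb: Left { 0, 1/8 }, Right { 1/4, 1/2, 1 } -> simplest 3/16
brrrbr: Left { 0, 1/8 }, Right { 3/16, 1/4, 1/2, 1 } -> simplest 5/32
brrrbrr: Left { 0, 1/8 }, Right { 5/32, 3/16, 1/4, 1/2, 1 } -> simplest 9/64
brrrbrrb: Left { 0, 1/8, 9/64 }, Right { 5/32, 3/16, 1/4, 1/2, 1 } -> simplest 19/128
brrrbrrbr: Left { 0, 1/8, 9/64 }, Right { 19/128, 5/32, 3/16, 1/4, 1/2, 1 } -> simplest 37/256
brrrbrrbrr: Left { 0, 1/8, 9/64 }, Right { 37/256, 19/128, 5/32, 3/16, 1/4, 1/2, 1 } -> simplest 73/512
brrrbrrbrrr: Left { 0, 1/8, 9/64 }, Right { 73/512, 37/256, 19/128, 5/32, 3/16, 1/4, 1/2, 1 } -> simplest 145/1024
brrrbrrbrrrb: Left { 0, 1/8, 9/64, 145/1024 }, Right { 73/512, 37/256, 19/128, 5/32, 3/16, 1/4, 1/2, 1 } -> simplest 291/2048
brrrbrrbrrrbb: Left { 0, 1/8, 9/64, 145/1024, 291/2048 }, Right { 73/512, 37/256, 19/128, 5/32, 3/16, 1/4, 1/2, 1 } -> simplest 583/4096
brrrbrrbrrrbbr: Left { 0, 1/8, 9/64, 145/1024, 291/2048 }, Right { 583/4096, 73/512, 37/256, 19/128, 5/32, 3/16, 1/4, 1/2, 1 } -> simplest 1165/8192
brrrbrrbrrrbbrr: Left { 0, 1/8, 9/64, 145/1024, 291/2048 }, Right { 1165/8192, 583/4096, 73/512, 37/256, 19/128, 5/32, 3/16, 1/4, 1/2, 1 } -> simplest 2329/16384

2329/16384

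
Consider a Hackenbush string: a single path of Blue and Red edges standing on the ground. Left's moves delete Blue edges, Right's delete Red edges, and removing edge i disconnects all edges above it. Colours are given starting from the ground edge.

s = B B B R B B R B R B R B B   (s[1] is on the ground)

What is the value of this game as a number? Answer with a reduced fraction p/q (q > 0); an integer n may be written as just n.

value_1 [B]  L=[0]  R=[·]  = 1
value_2 [BB]  L=[0,1]  R=[·]  = 2
value_3 [BBB]  L=[0,1,2]  R=[·]  = 3
value_4 [BBBR]  L=[0,1,2]  R=[3]  = 5/2
value_5 [BBBRB]  L=[0,1,2,5/2]  R=[3]  = 11/4
value_6 [BBBRBB]  L=[0,1,2,5/2,11/4]  R=[3]  = 23/8
value_7 [BBBRBBR]  L=[0,1,2,5/2,11/4]  R=[23/8,3]  = 45/16
value_8 [BBBRBBRB]  L=[0,1,2,5/2,11/4,45/16]  R=[23/8,3]  = 91/32
value_9 [BBBRBBRBR]  L=[0,1,2,5/2,11/4,45/16]  R=[91/32,23/8,3]  = 181/64
value_10 [BBBRBBRBRB]  L=[0,1,2,5/2,11/4,45/16,181/64]  R=[91/32,23/8,3]  = 363/128
value_11 [BBBRBBRBRBR]  L=[0,1,2,5/2,11/4,45/16,181/64]  R=[363/128,91/32,23/8,3]  = 725/256
value_12 [BBBRBBRBRBRB]  L=[0,1,2,5/2,11/4,45/16,181/64,725/256]  R=[363/128,91/32,23/8,3]  = 1451/512
value_13 [BBBRBBRBRBRBB]  L=[0,1,2,5/2,11/4,45/16,181/64,725/256,1451/512]  R=[363/128,91/32,23/8,3]  = 2903/1024

2903/1024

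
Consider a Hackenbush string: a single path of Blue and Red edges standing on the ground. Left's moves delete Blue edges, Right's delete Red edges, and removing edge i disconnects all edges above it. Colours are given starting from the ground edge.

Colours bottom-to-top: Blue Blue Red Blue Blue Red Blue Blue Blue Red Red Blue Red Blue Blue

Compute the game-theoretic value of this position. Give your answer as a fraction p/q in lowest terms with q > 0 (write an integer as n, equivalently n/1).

15255/8192

Prefix values for Blue Blue Red Blue Blue Red Blue Blue Blue Red Red Blue Red Blue Blue via {L|R} + simplicity:
edge 1 of 15 (Blue): { 0 | — } ⇒ 1
edge 2 of 15 (Blue): { 0 1 | — } ⇒ 2
edge 3 of 15 (Red): { 0 1 | 2 } ⇒ 3/2
edge 4 of 15 (Blue): { 0 1 3/2 | 2 } ⇒ 7/4
edge 5 of 15 (Blue): { 0 1 3/2 7/4 | 2 } ⇒ 15/8
edge 6 of 15 (Red): { 0 1 3/2 7/4 | 15/8 2 } ⇒ 29/16
edge 7 of 15 (Blue): { 0 1 3/2 7/4 29/16 | 15/8 2 } ⇒ 59/32
edge 8 of 15 (Blue): { 0 1 3/2 7/4 29/16 59/32 | 15/8 2 } ⇒ 119/64
edge 9 of 15 (Blue): { 0 1 3/2 7/4 29/16 59/32 119/64 | 15/8 2 } ⇒ 239/128
edge 10 of 15 (Red): { 0 1 3/2 7/4 29/16 59/32 119/64 | 239/128 15/8 2 } ⇒ 477/256
edge 11 of 15 (Red): { 0 1 3/2 7/4 29/16 59/32 119/64 | 477/256 239/128 15/8 2 } ⇒ 953/512
edge 12 of 15 (Blue): { 0 1 3/2 7/4 29/16 59/32 119/64 953/512 | 477/256 239/128 15/8 2 } ⇒ 1907/1024
edge 13 of 15 (Red): { 0 1 3/2 7/4 29/16 59/32 119/64 953/512 | 1907/1024 477/256 239/128 15/8 2 } ⇒ 3813/2048
edge 14 of 15 (Blue): { 0 1 3/2 7/4 29/16 59/32 119/64 953/512 3813/2048 | 1907/1024 477/256 239/128 15/8 2 } ⇒ 7627/4096
edge 15 of 15 (Blue): { 0 1 3/2 7/4 29/16 59/32 119/64 953/512 3813/2048 7627/4096 | 1907/1024 477/256 239/128 15/8 2 } ⇒ 15255/8192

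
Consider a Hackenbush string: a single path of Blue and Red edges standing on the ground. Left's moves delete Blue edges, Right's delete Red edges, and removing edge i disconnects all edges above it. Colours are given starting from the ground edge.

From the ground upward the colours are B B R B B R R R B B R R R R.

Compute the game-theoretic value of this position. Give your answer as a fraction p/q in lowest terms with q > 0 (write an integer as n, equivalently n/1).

7265/4096

1 of 14 · B · max L 0 · min R +∞ gives 1
2 of 14 · BB · max L 1 · min R +∞ gives 2
3 of 14 · BBR · max L 1 · min R 2 gives 3/2
4 of 14 · BBRB · max L 3/2 · min R 2 gives 7/4
5 of 14 · BBRBB · max L 7/4 · min R 2 gives 15/8
6 of 14 · BBRBBR · max L 7/4 · min R 15/8 gives 29/16
7 of 14 · BBRBBRR · max L 7/4 · min R 29/16 gives 57/32
8 of 14 · BBRBBRRR · max L 7/4 · min R 57/32 gives 113/64
9 of 14 · BBRBBRRRB · max L 113/64 · min R 57/32 gives 227/128
10 of 14 · BBRBBRRRBB · max L 227/128 · min R 57/32 gives 455/256
11 of 14 · BBRBBRRRBBR · max L 227/128 · min R 455/256 gives 909/512
12 of 14 · BBRBBRRRBBRR · max L 227/128 · min R 909/512 gives 1817/1024
13 of 14 · BBRBBRRRBBRRR · max L 227/128 · min R 1817/1024 gives 3633/2048
14 of 14 · BBRBBRRRBBRRRR · max L 227/128 · min R 3633/2048 gives 7265/4096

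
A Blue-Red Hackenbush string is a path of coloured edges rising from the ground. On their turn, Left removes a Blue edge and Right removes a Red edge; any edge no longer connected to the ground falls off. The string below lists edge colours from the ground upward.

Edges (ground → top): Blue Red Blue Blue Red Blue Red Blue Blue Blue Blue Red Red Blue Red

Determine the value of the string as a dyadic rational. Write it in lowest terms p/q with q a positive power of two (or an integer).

value(B) = { 0 | none } => 1
value(BR) = { 0 | 1 } => 1/2
value(BRB) = { 0,1/2 | 1 } => 3/4
value(BRBB) = { 0,1/2,3/4 | 1 } => 7/8
value(BRBBR) = { 0,1/2,3/4 | 7/8,1 } => 13/16
value(BRBBRB) = { 0,1/2,3/4,13/16 | 7/8,1 } => 27/32
value(BRBBRBR) = { 0,1/2,3/4,13/16 | 27/32,7/8,1 } => 53/64
value(BRBBRBRB) = { 0,1/2,3/4,13/16,53/64 | 27/32,7/8,1 } => 107/128
value(BRBBRBRBB) = { 0,1/2,3/4,13/16,53/64,107/128 | 27/32,7/8,1 } => 215/256
value(BRBBRBRBBB) = { 0,1/2,3/4,13/16,53/64,107/128,215/256 | 27/32,7/8,1 } => 431/512
value(BRBBRBRBBBB) = { 0,1/2,3/4,13/16,53/64,107/128,215/256,431/512 | 27/32,7/8,1 } => 863/1024
value(BRBBRBRBBBBR) = { 0,1/2,3/4,13/16,53/64,107/128,215/256,431/512 | 863/1024,27/32,7/8,1 } => 1725/2048
value(BRBBRBRBBBBRR) = { 0,1/2,3/4,13/16,53/64,107/128,215/256,431/512 | 1725/2048,863/1024,27/32,7/8,1 } => 3449/4096
value(BRBBRBRBBBBRRB) = { 0,1/2,3/4,13/16,53/64,107/128,215/256,431/512,3449/4096 | 1725/2048,863/1024,27/32,7/8,1 } => 6899/8192
value(BRBBRBRBBBBRRBR) = { 0,1/2,3/4,13/16,53/64,107/128,215/256,431/512,3449/4096 | 6899/8192,1725/2048,863/1024,27/32,7/8,1 } => 13797/16384

13797/16384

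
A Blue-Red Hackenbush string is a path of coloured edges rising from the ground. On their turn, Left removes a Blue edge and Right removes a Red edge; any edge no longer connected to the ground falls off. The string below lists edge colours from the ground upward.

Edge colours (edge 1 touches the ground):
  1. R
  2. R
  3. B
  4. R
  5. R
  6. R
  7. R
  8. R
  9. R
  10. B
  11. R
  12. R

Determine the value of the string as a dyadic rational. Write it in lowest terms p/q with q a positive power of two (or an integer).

-2039/1024

Prefix values for R R B R R R R R R B R R via {L|R} + simplicity:
R: Left {  }, Right { 0 } gives simplest -1
RR: Left {  }, Right { -1 0 } gives simplest -2
RRB: Left { -2 }, Right { -1 0 } gives simplest -3/2
RRBR: Left { -2 }, Right { -3/2 -1 0 } gives simplest -7/4
RRBRR: Left { -2 }, Right { -7/4 -3/2 -1 0 } gives simplest -15/8
RRBRRR: Left { -2 }, Right { -15/8 -7/4 -3/2 -1 0 } gives simplest -31/16
RRBRRRR: Left { -2 }, Right { -31/16 -15/8 -7/4 -3/2 -1 0 } gives simplest -63/32
RRBRRRRR: Left { -2 }, Right { -63/32 -31/16 -15/8 -7/4 -3/2 -1 0 } gives simplest -127/64
RRBRRRRRR: Left { -2 }, Right { -127/64 -63/32 -31/16 -15/8 -7/4 -3/2 -1 0 } gives simplest -255/128
RRBRRRRRRB: Left { -2 -255/128 }, Right { -127/64 -63/32 -31/16 -15/8 -7/4 -3/2 -1 0 } gives simplest -509/256
RRBRRRRRRBR: Left { -2 -255/128 }, Right { -509/256 -127/64 -63/32 -31/16 -15/8 -7/4 -3/2 -1 0 } gives simplest -1019/512
RRBRRRRRRBRR: Left { -2 -255/128 }, Right { -1019/512 -509/256 -127/64 -63/32 -31/16 -15/8 -7/4 -3/2 -1 0 } gives simplest -2039/1024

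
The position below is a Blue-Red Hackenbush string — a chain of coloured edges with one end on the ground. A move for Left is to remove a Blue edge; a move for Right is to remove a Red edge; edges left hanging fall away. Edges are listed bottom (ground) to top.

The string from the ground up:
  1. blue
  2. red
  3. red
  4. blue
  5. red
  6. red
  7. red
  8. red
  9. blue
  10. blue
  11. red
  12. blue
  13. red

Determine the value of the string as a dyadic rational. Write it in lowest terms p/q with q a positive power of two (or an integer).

1077/4096

step 1: add blue to get b; options L={ 0 } R={ · } gives 1
step 2: add red to get br; options L={ 0 } R={ 1 } gives 1/2
step 3: add red to get brr; options L={ 0 } R={ 1/2 1 } gives 1/4
step 4: add blue to get brrb; options L={ 0 1/4 } R={ 1/2 1 } gives 3/8
step 5: add red to get brrbr; options L={ 0 1/4 } R={ 3/8 1/2 1 } gives 5/16
step 6: add red to get brrbrr; options L={ 0 1/4 } R={ 5/16 3/8 1/2 1 } gives 9/32
step 7: add red to get brrbrrr; options L={ 0 1/4 } R={ 9/32 5/16 3/8 1/2 1 } gives 17/64
step 8: add red to get brrbrrrr; options L={ 0 1/4 } R={ 17/64 9/32 5/16 3/8 1/2 1 } gives 33/128
step 9: add blue to get brrbrrrrb; options L={ 0 1/4 33/128 } R={ 17/64 9/32 5/16 3/8 1/2 1 } gives 67/256
step 10: add blue to get brrbrrrrbb; options L={ 0 1/4 33/128 67/256 } R={ 17/64 9/32 5/16 3/8 1/2 1 } gives 135/512
step 11: add red to get brrbrrrrbbr; options L={ 0 1/4 33/128 67/256 } R={ 135/512 17/64 9/32 5/16 3/8 1/2 1 } gives 269/1024
step 12: add blue to get brrbrrrrbbrb; options L={ 0 1/4 33/128 67/256 269/1024 } R={ 135/512 17/64 9/32 5/16 3/8 1/2 1 } gives 539/2048
step 13: add red to get brrbrrrrbbrbr; options L={ 0 1/4 33/128 67/256 269/1024 } R={ 539/2048 135/512 17/64 9/32 5/16 3/8 1/2 1 } gives 1077/4096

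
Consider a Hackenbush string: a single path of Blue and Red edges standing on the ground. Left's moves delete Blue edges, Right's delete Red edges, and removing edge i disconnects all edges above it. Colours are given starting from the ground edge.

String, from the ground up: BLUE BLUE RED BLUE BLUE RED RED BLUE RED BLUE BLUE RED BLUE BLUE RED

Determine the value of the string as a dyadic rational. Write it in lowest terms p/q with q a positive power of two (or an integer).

Prefix values for BLUE BLUE RED BLUE BLUE RED RED BLUE RED BLUE BLUE RED BLUE BLUE RED via {L|R} + simplicity:
edge 1 of 15 (BLUE): { 0 |  } -> 1
edge 2 of 15 (BLUE): { 0 1 |  } -> 2
edge 3 of 15 (RED): { 0 1 | 2 } -> 3/2
edge 4 of 15 (BLUE): { 0 1 3/2 | 2 } -> 7/4
edge 5 of 15 (BLUE): { 0 1 3/2 7/4 | 2 } -> 15/8
edge 6 of 15 (RED): { 0 1 3/2 7/4 | 15/8 2 } -> 29/16
edge 7 of 15 (RED): { 0 1 3/2 7/4 | 29/16 15/8 2 } -> 57/32
edge 8 of 15 (BLUE): { 0 1 3/2 7/4 57/32 | 29/16 15/8 2 } -> 115/64
edge 9 of 15 (RED): { 0 1 3/2 7/4 57/32 | 115/64 29/16 15/8 2 } -> 229/128
edge 10 of 15 (BLUE): { 0 1 3/2 7/4 57/32 229/128 | 115/64 29/16 15/8 2 } -> 459/256
edge 11 of 15 (BLUE): { 0 1 3/2 7/4 57/32 229/128 459/256 | 115/64 29/16 15/8 2 } -> 919/512
edge 12 of 15 (RED): { 0 1 3/2 7/4 57/32 229/128 459/256 | 919/512 115/64 29/16 15/8 2 } -> 1837/1024
edge 13 of 15 (BLUE): { 0 1 3/2 7/4 57/32 229/128 459/256 1837/1024 | 919/512 115/64 29/16 15/8 2 } -> 3675/2048
edge 14 of 15 (BLUE): { 0 1 3/2 7/4 57/32 229/128 459/256 1837/1024 3675/2048 | 919/512 115/64 29/16 15/8 2 } -> 7351/4096
edge 15 of 15 (RED): { 0 1 3/2 7/4 57/32 229/128 459/256 1837/1024 3675/2048 | 7351/4096 919/512 115/64 29/16 15/8 2 } -> 14701/8192

14701/8192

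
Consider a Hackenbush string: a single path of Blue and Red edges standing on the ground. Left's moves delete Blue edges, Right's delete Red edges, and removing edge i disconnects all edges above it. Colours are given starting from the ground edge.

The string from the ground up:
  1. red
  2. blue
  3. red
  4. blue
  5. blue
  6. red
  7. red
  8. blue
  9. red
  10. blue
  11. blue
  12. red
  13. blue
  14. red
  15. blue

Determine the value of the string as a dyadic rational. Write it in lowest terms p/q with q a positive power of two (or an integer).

r: Left { none }, Right { 0 } — simplest -1
rb: Left { -1 }, Right { 0 } — simplest -1/2
rbr: Left { -1 }, Right { -1/2, 0 } — simplest -3/4
rbrb: Left { -1, -3/4 }, Right { -1/2, 0 } — simplest -5/8
rbrbb: Left { -1, -3/4, -5/8 }, Right { -1/2, 0 } — simplest -9/16
rbrbbr: Left { -1, -3/4, -5/8 }, Right { -9/16, -1/2, 0 } — simplest -19/32
rbrbbrr: Left { -1, -3/4, -5/8 }, Right { -19/32, -9/16, -1/2, 0 } — simplest -39/64
rbrbbrrb: Left { -1, -3/4, -5/8, -39/64 }, Right { -19/32, -9/16, -1/2, 0 } — simplest -77/128
rbrbbrrbr: Left { -1, -3/4, -5/8, -39/64 }, Right { -77/128, -19/32, -9/16, -1/2, 0 } — simplest -155/256
rbrbbrrbrb: Left { -1, -3/4, -5/8, -39/64, -155/256 }, Right { -77/128, -19/32, -9/16, -1/2, 0 } — simplest -309/512
rbrbbrrbrbb: Left { -1, -3/4, -5/8, -39/64, -155/256, -309/512 }, Right { -77/128, -19/32, -9/16, -1/2, 0 } — simplest -617/1024
rbrbbrrbrbbr: Left { -1, -3/4, -5/8, -39/64, -155/256, -309/512 }, Right { -617/1024, -77/128, -19/32, -9/16, -1/2, 0 } — simplest -1235/2048
rbrbbrrbrbbrb: Left { -1, -3/4, -5/8, -39/64, -155/256, -309/512, -1235/2048 }, Right { -617/1024, -77/128, -19/32, -9/16, -1/2, 0 } — simplest -2469/4096
rbrbbrrbrbbrbr: Left { -1, -3/4, -5/8, -39/64, -155/256, -309/512, -1235/2048 }, Right { -2469/4096, -617/1024, -77/128, -19/32, -9/16, -1/2, 0 } — simplest -4939/8192
rbrbbrrbrbbrbrb: Left { -1, -3/4, -5/8, -39/64, -155/256, -309/512, -1235/2048, -4939/8192 }, Right { -2469/4096, -617/1024, -77/128, -19/32, -9/16, -1/2, 0 } — simplest -9877/16384

-9877/16384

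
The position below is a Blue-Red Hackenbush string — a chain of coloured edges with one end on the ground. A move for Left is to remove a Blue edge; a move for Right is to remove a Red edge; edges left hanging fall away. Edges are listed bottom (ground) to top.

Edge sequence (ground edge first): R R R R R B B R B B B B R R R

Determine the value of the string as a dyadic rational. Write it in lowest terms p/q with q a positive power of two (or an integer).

Recurse on prefixes of the 15-edge string R R R R R B B R B B B B R R R:
1 of 15 · R · max L −∞ · min R 0 — -1
2 of 15 · RR · max L −∞ · min R -1 — -2
3 of 15 · RRR · max L −∞ · min R -2 — -3
4 of 15 · RRRR · max L −∞ · min R -3 — -4
5 of 15 · RRRRR · max L −∞ · min R -4 — -5
6 of 15 · RRRRRB · max L -5 · min R -4 — -9/2
7 of 15 · RRRRRBB · max L -9/2 · min R -4 — -17/4
8 of 15 · RRRRRBBR · max L -9/2 · min R -17/4 — -35/8
9 of 15 · RRRRRBBRB · max L -35/8 · min R -17/4 — -69/16
10 of 15 · RRRRRBBRBB · max L -69/16 · min R -17/4 — -137/32
11 of 15 · RRRRRBBRBBB · max L -137/32 · min R -17/4 — -273/64
12 of 15 · RRRRRBBRBBBB · max L -273/64 · min R -17/4 — -545/128
13 of 15 · RRRRRBBRBBBBR · max L -273/64 · min R -545/128 — -1091/256
14 of 15 · RRRRRBBRBBBBRR · max L -273/64 · min R -1091/256 — -2183/512
15 of 15 · RRRRRBBRBBBBRRR · max L -273/64 · min R -2183/512 — -4367/1024

-4367/1024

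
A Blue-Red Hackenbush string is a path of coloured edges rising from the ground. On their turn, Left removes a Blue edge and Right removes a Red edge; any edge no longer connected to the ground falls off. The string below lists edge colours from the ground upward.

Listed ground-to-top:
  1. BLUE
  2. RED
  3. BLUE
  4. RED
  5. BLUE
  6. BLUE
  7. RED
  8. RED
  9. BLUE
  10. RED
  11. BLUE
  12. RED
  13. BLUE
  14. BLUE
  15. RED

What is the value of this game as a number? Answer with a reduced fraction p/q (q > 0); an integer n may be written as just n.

11437/16384

value(B) = { 0 | — } = 1
value(BR) = { 0 | 1 } = 1/2
value(BRB) = { 0 1/2 | 1 } = 3/4
value(BRBR) = { 0 1/2 | 3/4 1 } = 5/8
value(BRBRB) = { 0 1/2 5/8 | 3/4 1 } = 11/16
value(BRBRBB) = { 0 1/2 5/8 11/16 | 3/4 1 } = 23/32
value(BRBRBBR) = { 0 1/2 5/8 11/16 | 23/32 3/4 1 } = 45/64
value(BRBRBBRR) = { 0 1/2 5/8 11/16 | 45/64 23/32 3/4 1 } = 89/128
value(BRBRBBRRB) = { 0 1/2 5/8 11/16 89/128 | 45/64 23/32 3/4 1 } = 179/256
value(BRBRBBRRBR) = { 0 1/2 5/8 11/16 89/128 | 179/256 45/64 23/32 3/4 1 } = 357/512
value(BRBRBBRRBRB) = { 0 1/2 5/8 11/16 89/128 357/512 | 179/256 45/64 23/32 3/4 1 } = 715/1024
value(BRBRBBRRBRBR) = { 0 1/2 5/8 11/16 89/128 357/512 | 715/1024 179/256 45/64 23/32 3/4 1 } = 1429/2048
value(BRBRBBRRBRBRB) = { 0 1/2 5/8 11/16 89/128 357/512 1429/2048 | 715/1024 179/256 45/64 23/32 3/4 1 } = 2859/4096
value(BRBRBBRRBRBRBB) = { 0 1/2 5/8 11/16 89/128 357/512 1429/2048 2859/4096 | 715/1024 179/256 45/64 23/32 3/4 1 } = 5719/8192
value(BRBRBBRRBRBRBBR) = { 0 1/2 5/8 11/16 89/128 357/512 1429/2048 2859/4096 | 5719/8192 715/1024 179/256 45/64 23/32 3/4 1 } = 11437/16384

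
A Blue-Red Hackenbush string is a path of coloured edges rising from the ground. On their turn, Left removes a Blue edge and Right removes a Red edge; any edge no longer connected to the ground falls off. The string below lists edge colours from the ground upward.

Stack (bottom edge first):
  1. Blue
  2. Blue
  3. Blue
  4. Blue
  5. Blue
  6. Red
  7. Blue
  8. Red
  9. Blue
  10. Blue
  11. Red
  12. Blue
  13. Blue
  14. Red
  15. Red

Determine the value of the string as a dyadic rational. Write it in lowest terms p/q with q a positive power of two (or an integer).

Build G(s[:k]) for k = 1..15, string s = Blue Blue Blue Blue Blue Red Blue Red Blue Blue Red Blue Blue Red Red.
1 of 15 · B · max L 0 · min R +∞ ⇒ 1
2 of 15 · BB · max L 1 · min R +∞ ⇒ 2
3 of 15 · BBB · max L 2 · min R +∞ ⇒ 3
4 of 15 · BBBB · max L 3 · min R +∞ ⇒ 4
5 of 15 · BBBBB · max L 4 · min R +∞ ⇒ 5
6 of 15 · BBBBBR · max L 4 · min R 5 ⇒ 9/2
7 of 15 · BBBBBRB · max L 9/2 · min R 5 ⇒ 19/4
8 of 15 · BBBBBRBR · max L 9/2 · min R 19/4 ⇒ 37/8
9 of 15 · BBBBBRBRB · max L 37/8 · min R 19/4 ⇒ 75/16
10 of 15 · BBBBBRBRBB · max L 75/16 · min R 19/4 ⇒ 151/32
11 of 15 · BBBBBRBRBBR · max L 75/16 · min R 151/32 ⇒ 301/64
12 of 15 · BBBBBRBRBBRB · max L 301/64 · min R 151/32 ⇒ 603/128
13 of 15 · BBBBBRBRBBRBB · max L 603/128 · min R 151/32 ⇒ 1207/256
14 of 15 · BBBBBRBRBBRBBR · max L 603/128 · min R 1207/256 ⇒ 2413/512
15 of 15 · BBBBBRBRBBRBBRR · max L 603/128 · min R 2413/512 ⇒ 4825/1024

4825/1024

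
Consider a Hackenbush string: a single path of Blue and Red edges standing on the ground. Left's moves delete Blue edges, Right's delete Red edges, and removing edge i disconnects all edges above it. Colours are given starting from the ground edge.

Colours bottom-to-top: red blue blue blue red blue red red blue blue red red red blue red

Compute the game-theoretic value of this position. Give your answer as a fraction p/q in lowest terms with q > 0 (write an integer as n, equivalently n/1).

-2875/16384

Recurse on prefixes of the 15-edge string red blue blue blue red blue red red blue blue red red red blue red:
r: Left { (no moves) }, Right { 0 } so simplest -1
rb: Left { -1 }, Right { 0 } so simplest -1/2
rbb: Left { -1, -1/2 }, Right { 0 } so simplest -1/4
rbbb: Left { -1, -1/2, -1/4 }, Right { 0 } so simplest -1/8
rbbbr: Left { -1, -1/2, -1/4 }, Right { -1/8, 0 } so simplest -3/16
rbbbrb: Left { -1, -1/2, -1/4, -3/16 }, Right { -1/8, 0 } so simplest -5/32
rbbbrbr: Left { -1, -1/2, -1/4, -3/16 }, Right { -5/32, -1/8, 0 } so simplest -11/64
rbbbrbrr: Left { -1, -1/2, -1/4, -3/16 }, Right { -11/64, -5/32, -1/8, 0 } so simplest -23/128
rbbbrbrrb: Left { -1, -1/2, -1/4, -3/16, -23/128 }, Right { -11/64, -5/32, -1/8, 0 } so simplest -45/256
rbbbrbrrbb: Left { -1, -1/2, -1/4, -3/16, -23/128, -45/256 }, Right { -11/64, -5/32, -1/8, 0 } so simplest -89/512
rbbbrbrrbbr: Left { -1, -1/2, -1/4, -3/16, -23/128, -45/256 }, Right { -89/512, -11/64, -5/32, -1/8, 0 } so simplest -179/1024
rbbbrbrrbbrr: Left { -1, -1/2, -1/4, -3/16, -23/128, -45/256 }, Right { -179/1024, -89/512, -11/64, -5/32, -1/8, 0 } so simplest -359/2048
rbbbrbrrbbrrr: Left { -1, -1/2, -1/4, -3/16, -23/128, -45/256 }, Right { -359/2048, -179/1024, -89/512, -11/64, -5/32, -1/8, 0 } so simplest -719/4096
rbbbrbrrbbrrrb: Left { -1, -1/2, -1/4, -3/16, -23/128, -45/256, -719/4096 }, Right { -359/2048, -179/1024, -89/512, -11/64, -5/32, -1/8, 0 } so simplest -1437/8192
rbbbrbrrbbrrrbr: Left { -1, -1/2, -1/4, -3/16, -23/128, -45/256, -719/4096 }, Right { -1437/8192, -359/2048, -179/1024, -89/512, -11/64, -5/32, -1/8, 0 } so simplest -2875/16384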